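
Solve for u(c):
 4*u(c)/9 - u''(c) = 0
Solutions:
 u(c) = C1*exp(-2*c/3) + C2*exp(2*c/3)


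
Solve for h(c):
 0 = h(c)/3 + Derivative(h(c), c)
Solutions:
 h(c) = C1*exp(-c/3)


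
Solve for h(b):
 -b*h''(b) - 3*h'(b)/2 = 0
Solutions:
 h(b) = C1 + C2/sqrt(b)


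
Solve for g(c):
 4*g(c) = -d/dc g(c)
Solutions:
 g(c) = C1*exp(-4*c)


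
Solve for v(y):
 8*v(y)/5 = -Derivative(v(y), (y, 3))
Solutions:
 v(y) = C3*exp(-2*5^(2/3)*y/5) + (C1*sin(sqrt(3)*5^(2/3)*y/5) + C2*cos(sqrt(3)*5^(2/3)*y/5))*exp(5^(2/3)*y/5)


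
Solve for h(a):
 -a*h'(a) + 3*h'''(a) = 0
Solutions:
 h(a) = C1 + Integral(C2*airyai(3^(2/3)*a/3) + C3*airybi(3^(2/3)*a/3), a)


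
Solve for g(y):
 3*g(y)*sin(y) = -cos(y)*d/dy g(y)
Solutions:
 g(y) = C1*cos(y)^3


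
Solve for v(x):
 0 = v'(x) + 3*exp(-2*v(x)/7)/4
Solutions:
 v(x) = 7*log(-sqrt(C1 - 3*x)) - 7*log(14)/2
 v(x) = 7*log(C1 - 3*x)/2 - 7*log(14)/2


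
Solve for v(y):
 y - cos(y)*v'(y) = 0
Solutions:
 v(y) = C1 + Integral(y/cos(y), y)


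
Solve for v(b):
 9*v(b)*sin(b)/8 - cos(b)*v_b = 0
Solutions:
 v(b) = C1/cos(b)^(9/8)


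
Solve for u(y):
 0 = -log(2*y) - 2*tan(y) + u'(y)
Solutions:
 u(y) = C1 + y*log(y) - y + y*log(2) - 2*log(cos(y))


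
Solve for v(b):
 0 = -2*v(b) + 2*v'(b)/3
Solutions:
 v(b) = C1*exp(3*b)


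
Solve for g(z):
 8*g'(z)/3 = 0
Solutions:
 g(z) = C1


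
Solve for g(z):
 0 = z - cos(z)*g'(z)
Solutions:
 g(z) = C1 + Integral(z/cos(z), z)


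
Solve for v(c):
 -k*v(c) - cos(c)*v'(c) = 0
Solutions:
 v(c) = C1*exp(k*(log(sin(c) - 1) - log(sin(c) + 1))/2)


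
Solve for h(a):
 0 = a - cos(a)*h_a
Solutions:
 h(a) = C1 + Integral(a/cos(a), a)


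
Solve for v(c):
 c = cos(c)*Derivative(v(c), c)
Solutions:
 v(c) = C1 + Integral(c/cos(c), c)


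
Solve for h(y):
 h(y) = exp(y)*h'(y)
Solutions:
 h(y) = C1*exp(-exp(-y))


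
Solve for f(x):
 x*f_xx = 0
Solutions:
 f(x) = C1 + C2*x


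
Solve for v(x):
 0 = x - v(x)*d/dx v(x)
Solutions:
 v(x) = -sqrt(C1 + x^2)
 v(x) = sqrt(C1 + x^2)


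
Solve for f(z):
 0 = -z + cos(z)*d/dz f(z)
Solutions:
 f(z) = C1 + Integral(z/cos(z), z)


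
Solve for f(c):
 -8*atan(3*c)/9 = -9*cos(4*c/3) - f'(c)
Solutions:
 f(c) = C1 + 8*c*atan(3*c)/9 - 4*log(9*c^2 + 1)/27 - 27*sin(4*c/3)/4


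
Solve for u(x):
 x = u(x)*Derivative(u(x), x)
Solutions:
 u(x) = -sqrt(C1 + x^2)
 u(x) = sqrt(C1 + x^2)


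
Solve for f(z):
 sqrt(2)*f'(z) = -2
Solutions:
 f(z) = C1 - sqrt(2)*z


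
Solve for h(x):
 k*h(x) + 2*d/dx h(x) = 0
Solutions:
 h(x) = C1*exp(-k*x/2)


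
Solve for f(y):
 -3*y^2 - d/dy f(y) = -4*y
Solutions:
 f(y) = C1 - y^3 + 2*y^2


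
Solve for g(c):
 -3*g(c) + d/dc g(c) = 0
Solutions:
 g(c) = C1*exp(3*c)


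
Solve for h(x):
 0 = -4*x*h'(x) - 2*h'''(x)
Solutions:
 h(x) = C1 + Integral(C2*airyai(-2^(1/3)*x) + C3*airybi(-2^(1/3)*x), x)


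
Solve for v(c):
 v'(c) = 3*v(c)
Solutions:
 v(c) = C1*exp(3*c)


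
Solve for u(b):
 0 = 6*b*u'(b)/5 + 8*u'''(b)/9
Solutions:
 u(b) = C1 + Integral(C2*airyai(-3*50^(1/3)*b/10) + C3*airybi(-3*50^(1/3)*b/10), b)


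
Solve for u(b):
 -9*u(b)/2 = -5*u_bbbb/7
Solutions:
 u(b) = C1*exp(-10^(3/4)*sqrt(3)*7^(1/4)*b/10) + C2*exp(10^(3/4)*sqrt(3)*7^(1/4)*b/10) + C3*sin(10^(3/4)*sqrt(3)*7^(1/4)*b/10) + C4*cos(10^(3/4)*sqrt(3)*7^(1/4)*b/10)


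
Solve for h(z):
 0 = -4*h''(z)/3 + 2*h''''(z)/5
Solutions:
 h(z) = C1 + C2*z + C3*exp(-sqrt(30)*z/3) + C4*exp(sqrt(30)*z/3)


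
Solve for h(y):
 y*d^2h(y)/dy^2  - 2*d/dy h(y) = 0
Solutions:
 h(y) = C1 + C2*y^3


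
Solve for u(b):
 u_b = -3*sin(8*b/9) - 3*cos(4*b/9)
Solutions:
 u(b) = C1 - 27*sin(4*b/9)/4 + 27*cos(8*b/9)/8


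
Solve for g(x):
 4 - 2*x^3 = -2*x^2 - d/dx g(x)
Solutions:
 g(x) = C1 + x^4/2 - 2*x^3/3 - 4*x


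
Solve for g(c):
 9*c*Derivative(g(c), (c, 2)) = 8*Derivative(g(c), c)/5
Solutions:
 g(c) = C1 + C2*c^(53/45)


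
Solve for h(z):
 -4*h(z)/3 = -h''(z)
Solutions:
 h(z) = C1*exp(-2*sqrt(3)*z/3) + C2*exp(2*sqrt(3)*z/3)


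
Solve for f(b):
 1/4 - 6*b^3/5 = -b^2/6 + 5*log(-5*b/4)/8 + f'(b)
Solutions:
 f(b) = C1 - 3*b^4/10 + b^3/18 - 5*b*log(-b)/8 + b*(-5*log(5) + 10*log(2) + 7)/8


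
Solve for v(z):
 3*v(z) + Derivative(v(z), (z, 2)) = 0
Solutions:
 v(z) = C1*sin(sqrt(3)*z) + C2*cos(sqrt(3)*z)


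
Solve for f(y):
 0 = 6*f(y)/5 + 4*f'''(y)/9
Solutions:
 f(y) = C3*exp(-3*10^(2/3)*y/10) + (C1*sin(3*10^(2/3)*sqrt(3)*y/20) + C2*cos(3*10^(2/3)*sqrt(3)*y/20))*exp(3*10^(2/3)*y/20)


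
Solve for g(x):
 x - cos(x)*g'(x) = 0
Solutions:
 g(x) = C1 + Integral(x/cos(x), x)


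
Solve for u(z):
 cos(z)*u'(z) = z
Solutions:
 u(z) = C1 + Integral(z/cos(z), z)


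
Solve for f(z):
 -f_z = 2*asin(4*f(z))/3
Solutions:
 Integral(1/asin(4*_y), (_y, f(z))) = C1 - 2*z/3


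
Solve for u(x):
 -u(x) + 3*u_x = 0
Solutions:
 u(x) = C1*exp(x/3)


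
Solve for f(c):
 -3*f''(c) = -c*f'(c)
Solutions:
 f(c) = C1 + C2*erfi(sqrt(6)*c/6)


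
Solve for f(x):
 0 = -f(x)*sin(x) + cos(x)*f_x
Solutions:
 f(x) = C1/cos(x)


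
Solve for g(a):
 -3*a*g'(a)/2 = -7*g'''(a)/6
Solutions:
 g(a) = C1 + Integral(C2*airyai(21^(2/3)*a/7) + C3*airybi(21^(2/3)*a/7), a)


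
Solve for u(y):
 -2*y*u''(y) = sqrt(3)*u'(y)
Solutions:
 u(y) = C1 + C2*y^(1 - sqrt(3)/2)


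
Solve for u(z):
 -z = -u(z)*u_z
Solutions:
 u(z) = -sqrt(C1 + z^2)
 u(z) = sqrt(C1 + z^2)


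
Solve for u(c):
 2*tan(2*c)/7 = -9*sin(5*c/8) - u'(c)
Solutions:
 u(c) = C1 + log(cos(2*c))/7 + 72*cos(5*c/8)/5


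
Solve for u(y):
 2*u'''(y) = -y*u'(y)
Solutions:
 u(y) = C1 + Integral(C2*airyai(-2^(2/3)*y/2) + C3*airybi(-2^(2/3)*y/2), y)


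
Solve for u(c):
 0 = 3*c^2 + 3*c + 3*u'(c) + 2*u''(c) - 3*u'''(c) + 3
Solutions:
 u(c) = C1 + C2*exp(c*(1 - sqrt(10))/3) + C3*exp(c*(1 + sqrt(10))/3) - c^3/3 + c^2/6 - 29*c/9


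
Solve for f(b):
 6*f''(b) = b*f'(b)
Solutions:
 f(b) = C1 + C2*erfi(sqrt(3)*b/6)


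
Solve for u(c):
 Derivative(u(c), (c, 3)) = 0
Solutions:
 u(c) = C1 + C2*c + C3*c^2


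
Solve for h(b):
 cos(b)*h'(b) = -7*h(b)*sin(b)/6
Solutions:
 h(b) = C1*cos(b)^(7/6)


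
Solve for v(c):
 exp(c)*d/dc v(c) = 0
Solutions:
 v(c) = C1


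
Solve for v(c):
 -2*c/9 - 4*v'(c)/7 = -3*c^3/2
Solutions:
 v(c) = C1 + 21*c^4/32 - 7*c^2/36


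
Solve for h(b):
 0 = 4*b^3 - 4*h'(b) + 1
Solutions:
 h(b) = C1 + b^4/4 + b/4


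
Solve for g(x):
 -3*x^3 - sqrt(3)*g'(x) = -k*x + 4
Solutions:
 g(x) = C1 + sqrt(3)*k*x^2/6 - sqrt(3)*x^4/4 - 4*sqrt(3)*x/3


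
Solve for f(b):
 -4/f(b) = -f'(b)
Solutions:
 f(b) = -sqrt(C1 + 8*b)
 f(b) = sqrt(C1 + 8*b)


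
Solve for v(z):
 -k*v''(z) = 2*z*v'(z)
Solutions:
 v(z) = C1 + C2*sqrt(k)*erf(z*sqrt(1/k))


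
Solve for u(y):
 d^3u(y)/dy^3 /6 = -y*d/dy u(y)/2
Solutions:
 u(y) = C1 + Integral(C2*airyai(-3^(1/3)*y) + C3*airybi(-3^(1/3)*y), y)


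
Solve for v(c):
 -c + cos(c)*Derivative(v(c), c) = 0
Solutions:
 v(c) = C1 + Integral(c/cos(c), c)


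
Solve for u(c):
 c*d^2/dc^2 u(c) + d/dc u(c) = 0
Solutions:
 u(c) = C1 + C2*log(c)


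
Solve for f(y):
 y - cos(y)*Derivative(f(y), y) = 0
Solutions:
 f(y) = C1 + Integral(y/cos(y), y)


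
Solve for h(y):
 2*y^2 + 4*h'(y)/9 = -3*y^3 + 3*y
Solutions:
 h(y) = C1 - 27*y^4/16 - 3*y^3/2 + 27*y^2/8


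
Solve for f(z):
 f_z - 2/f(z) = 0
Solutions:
 f(z) = -sqrt(C1 + 4*z)
 f(z) = sqrt(C1 + 4*z)


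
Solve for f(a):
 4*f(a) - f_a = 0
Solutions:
 f(a) = C1*exp(4*a)


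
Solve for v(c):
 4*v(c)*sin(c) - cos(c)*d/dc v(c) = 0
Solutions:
 v(c) = C1/cos(c)^4


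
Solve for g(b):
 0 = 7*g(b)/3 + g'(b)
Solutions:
 g(b) = C1*exp(-7*b/3)


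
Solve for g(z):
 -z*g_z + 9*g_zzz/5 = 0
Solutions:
 g(z) = C1 + Integral(C2*airyai(15^(1/3)*z/3) + C3*airybi(15^(1/3)*z/3), z)


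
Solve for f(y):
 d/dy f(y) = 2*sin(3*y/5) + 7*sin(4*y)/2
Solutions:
 f(y) = C1 - 10*cos(3*y/5)/3 - 7*cos(4*y)/8


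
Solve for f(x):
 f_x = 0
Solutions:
 f(x) = C1


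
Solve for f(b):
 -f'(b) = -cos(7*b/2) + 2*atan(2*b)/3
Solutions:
 f(b) = C1 - 2*b*atan(2*b)/3 + log(4*b^2 + 1)/6 + 2*sin(7*b/2)/7


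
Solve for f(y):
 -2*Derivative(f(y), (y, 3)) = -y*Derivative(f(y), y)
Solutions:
 f(y) = C1 + Integral(C2*airyai(2^(2/3)*y/2) + C3*airybi(2^(2/3)*y/2), y)


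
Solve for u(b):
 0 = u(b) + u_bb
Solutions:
 u(b) = C1*sin(b) + C2*cos(b)


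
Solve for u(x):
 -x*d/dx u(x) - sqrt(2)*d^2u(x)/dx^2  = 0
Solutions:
 u(x) = C1 + C2*erf(2^(1/4)*x/2)


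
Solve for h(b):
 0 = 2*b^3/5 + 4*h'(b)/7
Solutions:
 h(b) = C1 - 7*b^4/40


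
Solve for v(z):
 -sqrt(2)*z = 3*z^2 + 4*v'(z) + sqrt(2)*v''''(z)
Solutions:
 v(z) = C1 + C4*exp(-sqrt(2)*z) - z^3/4 - sqrt(2)*z^2/8 + (C2*sin(sqrt(6)*z/2) + C3*cos(sqrt(6)*z/2))*exp(sqrt(2)*z/2)


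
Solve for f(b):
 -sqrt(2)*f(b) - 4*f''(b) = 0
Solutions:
 f(b) = C1*sin(2^(1/4)*b/2) + C2*cos(2^(1/4)*b/2)


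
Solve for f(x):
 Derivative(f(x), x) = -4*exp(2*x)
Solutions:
 f(x) = C1 - 2*exp(2*x)


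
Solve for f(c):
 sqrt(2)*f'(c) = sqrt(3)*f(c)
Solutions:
 f(c) = C1*exp(sqrt(6)*c/2)


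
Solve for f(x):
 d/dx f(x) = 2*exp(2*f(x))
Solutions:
 f(x) = log(-sqrt(-1/(C1 + 2*x))) - log(2)/2
 f(x) = log(-1/(C1 + 2*x))/2 - log(2)/2


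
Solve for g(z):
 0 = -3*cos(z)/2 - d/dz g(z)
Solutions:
 g(z) = C1 - 3*sin(z)/2


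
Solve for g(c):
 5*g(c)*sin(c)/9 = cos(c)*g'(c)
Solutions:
 g(c) = C1/cos(c)^(5/9)


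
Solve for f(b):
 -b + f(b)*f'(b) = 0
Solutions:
 f(b) = -sqrt(C1 + b^2)
 f(b) = sqrt(C1 + b^2)


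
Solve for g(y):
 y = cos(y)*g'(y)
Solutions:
 g(y) = C1 + Integral(y/cos(y), y)


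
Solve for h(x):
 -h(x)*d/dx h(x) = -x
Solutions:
 h(x) = -sqrt(C1 + x^2)
 h(x) = sqrt(C1 + x^2)


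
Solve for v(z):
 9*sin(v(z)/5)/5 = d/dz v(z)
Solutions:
 -9*z/5 + 5*log(cos(v(z)/5) - 1)/2 - 5*log(cos(v(z)/5) + 1)/2 = C1


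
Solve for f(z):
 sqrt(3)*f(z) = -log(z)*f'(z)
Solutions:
 f(z) = C1*exp(-sqrt(3)*li(z))


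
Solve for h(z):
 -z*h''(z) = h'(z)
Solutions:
 h(z) = C1 + C2*log(z)


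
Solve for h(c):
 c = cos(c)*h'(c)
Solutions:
 h(c) = C1 + Integral(c/cos(c), c)


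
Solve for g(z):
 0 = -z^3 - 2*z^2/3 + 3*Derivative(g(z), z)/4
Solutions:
 g(z) = C1 + z^4/3 + 8*z^3/27


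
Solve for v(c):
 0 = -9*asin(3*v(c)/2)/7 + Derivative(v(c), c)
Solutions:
 Integral(1/asin(3*_y/2), (_y, v(c))) = C1 + 9*c/7


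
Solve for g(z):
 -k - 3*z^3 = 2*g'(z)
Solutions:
 g(z) = C1 - k*z/2 - 3*z^4/8


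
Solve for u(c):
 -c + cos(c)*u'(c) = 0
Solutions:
 u(c) = C1 + Integral(c/cos(c), c)


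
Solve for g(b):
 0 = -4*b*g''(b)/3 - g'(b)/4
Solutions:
 g(b) = C1 + C2*b^(13/16)


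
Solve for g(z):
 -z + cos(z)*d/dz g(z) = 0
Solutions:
 g(z) = C1 + Integral(z/cos(z), z)


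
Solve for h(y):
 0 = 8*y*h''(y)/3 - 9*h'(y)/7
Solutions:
 h(y) = C1 + C2*y^(83/56)


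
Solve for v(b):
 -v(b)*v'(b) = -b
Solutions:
 v(b) = -sqrt(C1 + b^2)
 v(b) = sqrt(C1 + b^2)


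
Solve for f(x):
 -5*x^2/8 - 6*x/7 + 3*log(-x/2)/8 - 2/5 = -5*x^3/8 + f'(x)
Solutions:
 f(x) = C1 + 5*x^4/32 - 5*x^3/24 - 3*x^2/7 + 3*x*log(-x)/8 + x*(-31 - 15*log(2))/40


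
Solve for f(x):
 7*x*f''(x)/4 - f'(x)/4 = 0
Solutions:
 f(x) = C1 + C2*x^(8/7)


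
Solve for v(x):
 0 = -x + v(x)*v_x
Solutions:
 v(x) = -sqrt(C1 + x^2)
 v(x) = sqrt(C1 + x^2)


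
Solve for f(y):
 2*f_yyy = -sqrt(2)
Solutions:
 f(y) = C1 + C2*y + C3*y^2 - sqrt(2)*y^3/12


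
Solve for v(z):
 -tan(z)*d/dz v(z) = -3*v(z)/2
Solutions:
 v(z) = C1*sin(z)^(3/2)


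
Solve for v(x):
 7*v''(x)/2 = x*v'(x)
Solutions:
 v(x) = C1 + C2*erfi(sqrt(7)*x/7)


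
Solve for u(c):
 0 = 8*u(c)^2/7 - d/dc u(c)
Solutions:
 u(c) = -7/(C1 + 8*c)


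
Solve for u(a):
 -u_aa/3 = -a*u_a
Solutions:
 u(a) = C1 + C2*erfi(sqrt(6)*a/2)


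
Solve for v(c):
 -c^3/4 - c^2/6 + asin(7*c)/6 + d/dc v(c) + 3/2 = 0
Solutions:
 v(c) = C1 + c^4/16 + c^3/18 - c*asin(7*c)/6 - 3*c/2 - sqrt(1 - 49*c^2)/42


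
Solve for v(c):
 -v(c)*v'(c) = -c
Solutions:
 v(c) = -sqrt(C1 + c^2)
 v(c) = sqrt(C1 + c^2)


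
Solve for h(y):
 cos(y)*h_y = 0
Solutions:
 h(y) = C1


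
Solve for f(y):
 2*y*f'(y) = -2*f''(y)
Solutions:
 f(y) = C1 + C2*erf(sqrt(2)*y/2)


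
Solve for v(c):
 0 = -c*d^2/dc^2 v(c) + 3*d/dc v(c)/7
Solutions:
 v(c) = C1 + C2*c^(10/7)


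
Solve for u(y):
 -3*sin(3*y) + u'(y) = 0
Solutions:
 u(y) = C1 - cos(3*y)


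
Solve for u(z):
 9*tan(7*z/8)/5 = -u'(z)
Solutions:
 u(z) = C1 + 72*log(cos(7*z/8))/35


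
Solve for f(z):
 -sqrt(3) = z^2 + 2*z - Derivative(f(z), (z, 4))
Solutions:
 f(z) = C1 + C2*z + C3*z^2 + C4*z^3 + z^6/360 + z^5/60 + sqrt(3)*z^4/24


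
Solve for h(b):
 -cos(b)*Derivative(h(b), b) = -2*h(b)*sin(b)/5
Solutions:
 h(b) = C1/cos(b)^(2/5)


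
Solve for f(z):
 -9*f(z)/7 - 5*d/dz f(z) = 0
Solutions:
 f(z) = C1*exp(-9*z/35)


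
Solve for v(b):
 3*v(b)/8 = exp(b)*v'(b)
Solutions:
 v(b) = C1*exp(-3*exp(-b)/8)


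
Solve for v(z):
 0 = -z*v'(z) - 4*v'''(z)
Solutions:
 v(z) = C1 + Integral(C2*airyai(-2^(1/3)*z/2) + C3*airybi(-2^(1/3)*z/2), z)


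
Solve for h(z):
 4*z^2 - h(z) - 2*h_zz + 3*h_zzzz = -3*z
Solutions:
 h(z) = C1*exp(-z) + C2*exp(z) + C3*sin(sqrt(3)*z/3) + C4*cos(sqrt(3)*z/3) + 4*z^2 + 3*z - 16


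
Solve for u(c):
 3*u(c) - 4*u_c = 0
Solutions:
 u(c) = C1*exp(3*c/4)


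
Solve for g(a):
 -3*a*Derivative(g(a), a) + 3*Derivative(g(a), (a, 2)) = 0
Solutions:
 g(a) = C1 + C2*erfi(sqrt(2)*a/2)


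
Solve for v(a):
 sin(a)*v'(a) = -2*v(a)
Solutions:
 v(a) = C1*(cos(a) + 1)/(cos(a) - 1)


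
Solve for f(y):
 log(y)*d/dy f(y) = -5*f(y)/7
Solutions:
 f(y) = C1*exp(-5*li(y)/7)


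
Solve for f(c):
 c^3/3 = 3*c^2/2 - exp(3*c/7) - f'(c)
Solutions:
 f(c) = C1 - c^4/12 + c^3/2 - 7*exp(3*c/7)/3


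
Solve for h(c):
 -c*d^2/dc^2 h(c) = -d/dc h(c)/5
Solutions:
 h(c) = C1 + C2*c^(6/5)


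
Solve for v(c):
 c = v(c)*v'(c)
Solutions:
 v(c) = -sqrt(C1 + c^2)
 v(c) = sqrt(C1 + c^2)


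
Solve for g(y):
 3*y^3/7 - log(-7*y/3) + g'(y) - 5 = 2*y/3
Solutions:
 g(y) = C1 - 3*y^4/28 + y^2/3 + y*log(-y) + y*(-log(3) + log(7) + 4)


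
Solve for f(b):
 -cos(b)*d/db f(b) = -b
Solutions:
 f(b) = C1 + Integral(b/cos(b), b)


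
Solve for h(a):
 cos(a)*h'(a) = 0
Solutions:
 h(a) = C1


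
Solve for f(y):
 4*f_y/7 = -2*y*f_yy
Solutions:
 f(y) = C1 + C2*y^(5/7)


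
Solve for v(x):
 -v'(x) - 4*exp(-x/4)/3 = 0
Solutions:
 v(x) = C1 + 16*exp(-x/4)/3


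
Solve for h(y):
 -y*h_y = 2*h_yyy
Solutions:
 h(y) = C1 + Integral(C2*airyai(-2^(2/3)*y/2) + C3*airybi(-2^(2/3)*y/2), y)


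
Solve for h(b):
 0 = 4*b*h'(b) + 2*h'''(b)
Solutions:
 h(b) = C1 + Integral(C2*airyai(-2^(1/3)*b) + C3*airybi(-2^(1/3)*b), b)


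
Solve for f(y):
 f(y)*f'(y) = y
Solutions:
 f(y) = -sqrt(C1 + y^2)
 f(y) = sqrt(C1 + y^2)


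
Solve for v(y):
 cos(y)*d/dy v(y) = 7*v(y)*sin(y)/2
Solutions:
 v(y) = C1/cos(y)^(7/2)


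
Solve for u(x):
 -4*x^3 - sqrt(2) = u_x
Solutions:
 u(x) = C1 - x^4 - sqrt(2)*x


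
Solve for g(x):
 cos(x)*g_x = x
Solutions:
 g(x) = C1 + Integral(x/cos(x), x)


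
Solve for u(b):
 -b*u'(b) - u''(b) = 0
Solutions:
 u(b) = C1 + C2*erf(sqrt(2)*b/2)


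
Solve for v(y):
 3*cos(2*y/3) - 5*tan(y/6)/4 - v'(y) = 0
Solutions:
 v(y) = C1 + 15*log(cos(y/6))/2 + 9*sin(2*y/3)/2


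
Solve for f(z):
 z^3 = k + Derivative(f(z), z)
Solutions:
 f(z) = C1 - k*z + z^4/4


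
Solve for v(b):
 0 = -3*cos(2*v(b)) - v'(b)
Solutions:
 v(b) = -asin((C1 + exp(12*b))/(C1 - exp(12*b)))/2 + pi/2
 v(b) = asin((C1 + exp(12*b))/(C1 - exp(12*b)))/2


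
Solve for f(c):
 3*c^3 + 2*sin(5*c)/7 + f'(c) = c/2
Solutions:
 f(c) = C1 - 3*c^4/4 + c^2/4 + 2*cos(5*c)/35


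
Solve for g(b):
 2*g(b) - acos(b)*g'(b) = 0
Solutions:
 g(b) = C1*exp(2*Integral(1/acos(b), b))


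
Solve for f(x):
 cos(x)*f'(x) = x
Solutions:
 f(x) = C1 + Integral(x/cos(x), x)


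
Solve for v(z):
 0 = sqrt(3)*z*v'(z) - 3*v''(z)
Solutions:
 v(z) = C1 + C2*erfi(sqrt(2)*3^(3/4)*z/6)


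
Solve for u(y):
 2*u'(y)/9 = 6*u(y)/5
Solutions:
 u(y) = C1*exp(27*y/5)


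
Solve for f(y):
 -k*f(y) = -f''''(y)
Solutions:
 f(y) = C1*exp(-k^(1/4)*y) + C2*exp(k^(1/4)*y) + C3*exp(-I*k^(1/4)*y) + C4*exp(I*k^(1/4)*y)


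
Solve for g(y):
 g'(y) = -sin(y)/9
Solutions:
 g(y) = C1 + cos(y)/9


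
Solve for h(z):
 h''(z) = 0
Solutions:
 h(z) = C1 + C2*z


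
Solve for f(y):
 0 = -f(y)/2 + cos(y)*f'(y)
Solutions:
 f(y) = C1*(sin(y) + 1)^(1/4)/(sin(y) - 1)^(1/4)


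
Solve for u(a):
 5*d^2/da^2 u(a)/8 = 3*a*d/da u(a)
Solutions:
 u(a) = C1 + C2*erfi(2*sqrt(15)*a/5)


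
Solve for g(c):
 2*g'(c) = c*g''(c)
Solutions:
 g(c) = C1 + C2*c^3


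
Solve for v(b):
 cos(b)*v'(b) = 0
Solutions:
 v(b) = C1


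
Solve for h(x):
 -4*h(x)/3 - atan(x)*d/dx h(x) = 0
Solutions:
 h(x) = C1*exp(-4*Integral(1/atan(x), x)/3)


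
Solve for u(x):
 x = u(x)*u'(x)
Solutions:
 u(x) = -sqrt(C1 + x^2)
 u(x) = sqrt(C1 + x^2)


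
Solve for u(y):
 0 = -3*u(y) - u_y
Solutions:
 u(y) = C1*exp(-3*y)


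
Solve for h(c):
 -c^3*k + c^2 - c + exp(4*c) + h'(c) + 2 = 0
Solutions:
 h(c) = C1 + c^4*k/4 - c^3/3 + c^2/2 - 2*c - exp(4*c)/4


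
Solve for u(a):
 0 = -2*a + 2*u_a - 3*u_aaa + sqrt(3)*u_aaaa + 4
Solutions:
 u(a) = C1 + C2*exp(a*(3^(2/3)/(3 + 2*sqrt(3))^(1/3) + 3^(1/3)*(3 + 2*sqrt(3))^(1/3) + 2*sqrt(3))/6)*sin(3^(1/6)*a*(-3^(2/3)*(3 + 2*sqrt(3))^(1/3) + 3/(3 + 2*sqrt(3))^(1/3))/6) + C3*exp(a*(3^(2/3)/(3 + 2*sqrt(3))^(1/3) + 3^(1/3)*(3 + 2*sqrt(3))^(1/3) + 2*sqrt(3))/6)*cos(3^(1/6)*a*(-3^(2/3)*(3 + 2*sqrt(3))^(1/3) + 3/(3 + 2*sqrt(3))^(1/3))/6) + C4*exp(a*(-3^(1/3)*(3 + 2*sqrt(3))^(1/3) - 3^(2/3)/(3 + 2*sqrt(3))^(1/3) + sqrt(3))/3) + a^2/2 - 2*a


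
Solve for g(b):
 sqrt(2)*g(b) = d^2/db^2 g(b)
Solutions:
 g(b) = C1*exp(-2^(1/4)*b) + C2*exp(2^(1/4)*b)


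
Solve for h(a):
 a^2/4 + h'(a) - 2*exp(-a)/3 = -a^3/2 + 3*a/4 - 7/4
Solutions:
 h(a) = C1 - a^4/8 - a^3/12 + 3*a^2/8 - 7*a/4 - 2*exp(-a)/3


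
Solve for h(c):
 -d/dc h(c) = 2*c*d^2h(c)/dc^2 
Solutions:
 h(c) = C1 + C2*sqrt(c)


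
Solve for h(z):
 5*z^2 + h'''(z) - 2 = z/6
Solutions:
 h(z) = C1 + C2*z + C3*z^2 - z^5/12 + z^4/144 + z^3/3


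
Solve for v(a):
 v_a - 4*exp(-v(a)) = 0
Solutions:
 v(a) = log(C1 + 4*a)


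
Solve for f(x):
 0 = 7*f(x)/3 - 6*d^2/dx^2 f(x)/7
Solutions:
 f(x) = C1*exp(-7*sqrt(2)*x/6) + C2*exp(7*sqrt(2)*x/6)


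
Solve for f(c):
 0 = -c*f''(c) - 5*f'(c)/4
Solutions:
 f(c) = C1 + C2/c^(1/4)


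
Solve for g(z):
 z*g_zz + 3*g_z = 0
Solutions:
 g(z) = C1 + C2/z^2


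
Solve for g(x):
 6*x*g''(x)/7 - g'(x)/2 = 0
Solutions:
 g(x) = C1 + C2*x^(19/12)


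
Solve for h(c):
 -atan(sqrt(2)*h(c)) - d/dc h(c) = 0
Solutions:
 Integral(1/atan(sqrt(2)*_y), (_y, h(c))) = C1 - c


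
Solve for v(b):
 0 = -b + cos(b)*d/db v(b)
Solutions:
 v(b) = C1 + Integral(b/cos(b), b)


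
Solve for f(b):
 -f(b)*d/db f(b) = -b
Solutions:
 f(b) = -sqrt(C1 + b^2)
 f(b) = sqrt(C1 + b^2)


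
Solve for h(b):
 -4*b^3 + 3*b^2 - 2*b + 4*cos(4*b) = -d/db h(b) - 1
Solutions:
 h(b) = C1 + b^4 - b^3 + b^2 - b - sin(4*b)


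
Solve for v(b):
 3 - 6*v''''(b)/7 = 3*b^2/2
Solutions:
 v(b) = C1 + C2*b + C3*b^2 + C4*b^3 - 7*b^6/1440 + 7*b^4/48


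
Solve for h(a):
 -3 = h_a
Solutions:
 h(a) = C1 - 3*a


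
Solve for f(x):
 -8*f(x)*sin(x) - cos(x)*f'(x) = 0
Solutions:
 f(x) = C1*cos(x)^8


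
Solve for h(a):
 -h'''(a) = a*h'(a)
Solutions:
 h(a) = C1 + Integral(C2*airyai(-a) + C3*airybi(-a), a)


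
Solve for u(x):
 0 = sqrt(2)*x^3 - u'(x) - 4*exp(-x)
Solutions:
 u(x) = C1 + sqrt(2)*x^4/4 + 4*exp(-x)


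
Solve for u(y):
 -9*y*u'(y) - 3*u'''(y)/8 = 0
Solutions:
 u(y) = C1 + Integral(C2*airyai(-2*3^(1/3)*y) + C3*airybi(-2*3^(1/3)*y), y)


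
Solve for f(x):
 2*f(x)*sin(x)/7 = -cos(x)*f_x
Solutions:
 f(x) = C1*cos(x)^(2/7)


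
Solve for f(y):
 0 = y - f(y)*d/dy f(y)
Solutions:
 f(y) = -sqrt(C1 + y^2)
 f(y) = sqrt(C1 + y^2)


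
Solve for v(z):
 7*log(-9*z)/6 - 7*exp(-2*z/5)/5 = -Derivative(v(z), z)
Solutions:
 v(z) = C1 - 7*z*log(-z)/6 + 7*z*(1 - 2*log(3))/6 - 7*exp(-2*z/5)/2


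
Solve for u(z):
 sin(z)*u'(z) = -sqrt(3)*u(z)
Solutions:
 u(z) = C1*(cos(z) + 1)^(sqrt(3)/2)/(cos(z) - 1)^(sqrt(3)/2)


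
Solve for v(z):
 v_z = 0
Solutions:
 v(z) = C1


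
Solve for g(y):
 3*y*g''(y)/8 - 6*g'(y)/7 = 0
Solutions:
 g(y) = C1 + C2*y^(23/7)


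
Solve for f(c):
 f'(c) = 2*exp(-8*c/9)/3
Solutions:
 f(c) = C1 - 3*exp(-8*c/9)/4


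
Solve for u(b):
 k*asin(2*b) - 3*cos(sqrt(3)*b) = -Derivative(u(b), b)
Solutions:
 u(b) = C1 - k*(b*asin(2*b) + sqrt(1 - 4*b^2)/2) + sqrt(3)*sin(sqrt(3)*b)


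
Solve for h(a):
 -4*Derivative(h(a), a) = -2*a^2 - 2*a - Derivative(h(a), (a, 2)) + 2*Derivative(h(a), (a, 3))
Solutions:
 h(a) = C1 + a^3/6 + 3*a^2/8 - 5*a/16 + (C2*sin(sqrt(31)*a/4) + C3*cos(sqrt(31)*a/4))*exp(a/4)


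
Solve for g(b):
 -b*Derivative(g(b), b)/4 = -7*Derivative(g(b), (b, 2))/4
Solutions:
 g(b) = C1 + C2*erfi(sqrt(14)*b/14)


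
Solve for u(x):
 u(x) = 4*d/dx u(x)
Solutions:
 u(x) = C1*exp(x/4)


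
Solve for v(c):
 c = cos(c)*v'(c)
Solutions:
 v(c) = C1 + Integral(c/cos(c), c)


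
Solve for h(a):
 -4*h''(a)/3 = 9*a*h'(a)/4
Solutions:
 h(a) = C1 + C2*erf(3*sqrt(6)*a/8)


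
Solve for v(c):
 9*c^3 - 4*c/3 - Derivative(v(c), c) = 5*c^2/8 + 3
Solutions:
 v(c) = C1 + 9*c^4/4 - 5*c^3/24 - 2*c^2/3 - 3*c


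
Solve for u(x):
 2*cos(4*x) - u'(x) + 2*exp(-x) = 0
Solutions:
 u(x) = C1 + sin(4*x)/2 - 2*exp(-x)


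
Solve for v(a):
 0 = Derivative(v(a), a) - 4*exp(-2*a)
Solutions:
 v(a) = C1 - 2*exp(-2*a)


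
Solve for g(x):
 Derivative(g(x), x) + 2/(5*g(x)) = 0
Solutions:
 g(x) = -sqrt(C1 - 20*x)/5
 g(x) = sqrt(C1 - 20*x)/5


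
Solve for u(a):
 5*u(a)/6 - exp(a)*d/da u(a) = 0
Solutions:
 u(a) = C1*exp(-5*exp(-a)/6)


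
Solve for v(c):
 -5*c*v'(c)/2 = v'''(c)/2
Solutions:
 v(c) = C1 + Integral(C2*airyai(-5^(1/3)*c) + C3*airybi(-5^(1/3)*c), c)


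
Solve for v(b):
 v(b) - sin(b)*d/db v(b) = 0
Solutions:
 v(b) = C1*sqrt(cos(b) - 1)/sqrt(cos(b) + 1)


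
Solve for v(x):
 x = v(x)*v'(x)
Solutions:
 v(x) = -sqrt(C1 + x^2)
 v(x) = sqrt(C1 + x^2)


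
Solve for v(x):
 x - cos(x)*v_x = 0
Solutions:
 v(x) = C1 + Integral(x/cos(x), x)


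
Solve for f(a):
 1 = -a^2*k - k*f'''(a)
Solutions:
 f(a) = C1 + C2*a + C3*a^2 - a^5/60 - a^3/(6*k)


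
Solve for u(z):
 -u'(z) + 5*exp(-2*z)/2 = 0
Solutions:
 u(z) = C1 - 5*exp(-2*z)/4


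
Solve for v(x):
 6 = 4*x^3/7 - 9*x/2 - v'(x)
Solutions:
 v(x) = C1 + x^4/7 - 9*x^2/4 - 6*x


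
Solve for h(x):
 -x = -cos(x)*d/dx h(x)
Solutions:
 h(x) = C1 + Integral(x/cos(x), x)


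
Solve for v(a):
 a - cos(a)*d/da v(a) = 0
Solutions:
 v(a) = C1 + Integral(a/cos(a), a)


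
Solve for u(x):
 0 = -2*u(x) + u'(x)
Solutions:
 u(x) = C1*exp(2*x)


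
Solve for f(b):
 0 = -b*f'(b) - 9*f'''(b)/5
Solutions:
 f(b) = C1 + Integral(C2*airyai(-15^(1/3)*b/3) + C3*airybi(-15^(1/3)*b/3), b)


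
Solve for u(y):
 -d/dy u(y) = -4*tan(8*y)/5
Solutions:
 u(y) = C1 - log(cos(8*y))/10


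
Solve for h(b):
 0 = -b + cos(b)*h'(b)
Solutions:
 h(b) = C1 + Integral(b/cos(b), b)


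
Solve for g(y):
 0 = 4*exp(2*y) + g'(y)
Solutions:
 g(y) = C1 - 2*exp(2*y)


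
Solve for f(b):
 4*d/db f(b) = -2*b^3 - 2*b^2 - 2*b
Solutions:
 f(b) = C1 - b^4/8 - b^3/6 - b^2/4


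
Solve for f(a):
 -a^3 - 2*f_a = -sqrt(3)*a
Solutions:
 f(a) = C1 - a^4/8 + sqrt(3)*a^2/4


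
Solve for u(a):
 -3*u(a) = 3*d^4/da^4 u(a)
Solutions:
 u(a) = (C1*sin(sqrt(2)*a/2) + C2*cos(sqrt(2)*a/2))*exp(-sqrt(2)*a/2) + (C3*sin(sqrt(2)*a/2) + C4*cos(sqrt(2)*a/2))*exp(sqrt(2)*a/2)


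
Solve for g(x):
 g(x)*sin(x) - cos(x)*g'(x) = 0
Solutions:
 g(x) = C1/cos(x)


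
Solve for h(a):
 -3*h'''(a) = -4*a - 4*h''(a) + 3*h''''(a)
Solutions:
 h(a) = C1 + C2*a + C3*exp(a*(-3 + sqrt(57))/6) + C4*exp(-a*(3 + sqrt(57))/6) - a^3/6 - 3*a^2/8


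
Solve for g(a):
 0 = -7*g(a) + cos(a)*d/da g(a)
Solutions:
 g(a) = C1*sqrt(sin(a) + 1)*(sin(a)^3 + 3*sin(a)^2 + 3*sin(a) + 1)/(sqrt(sin(a) - 1)*(sin(a)^3 - 3*sin(a)^2 + 3*sin(a) - 1))


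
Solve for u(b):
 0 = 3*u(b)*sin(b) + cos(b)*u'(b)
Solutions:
 u(b) = C1*cos(b)^3


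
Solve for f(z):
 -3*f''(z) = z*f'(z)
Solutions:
 f(z) = C1 + C2*erf(sqrt(6)*z/6)


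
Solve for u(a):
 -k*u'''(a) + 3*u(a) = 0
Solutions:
 u(a) = C1*exp(3^(1/3)*a*(1/k)^(1/3)) + C2*exp(a*(-3^(1/3) + 3^(5/6)*I)*(1/k)^(1/3)/2) + C3*exp(-a*(3^(1/3) + 3^(5/6)*I)*(1/k)^(1/3)/2)


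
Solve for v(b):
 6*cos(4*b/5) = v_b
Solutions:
 v(b) = C1 + 15*sin(4*b/5)/2


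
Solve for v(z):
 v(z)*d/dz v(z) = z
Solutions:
 v(z) = -sqrt(C1 + z^2)
 v(z) = sqrt(C1 + z^2)


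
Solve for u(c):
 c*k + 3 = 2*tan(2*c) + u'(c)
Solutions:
 u(c) = C1 + c^2*k/2 + 3*c + log(cos(2*c))


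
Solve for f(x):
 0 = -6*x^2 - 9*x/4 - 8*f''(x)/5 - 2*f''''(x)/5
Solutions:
 f(x) = C1 + C2*x + C3*sin(2*x) + C4*cos(2*x) - 5*x^4/16 - 15*x^3/64 + 15*x^2/16


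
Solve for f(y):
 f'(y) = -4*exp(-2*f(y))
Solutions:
 f(y) = log(-sqrt(C1 - 8*y))
 f(y) = log(C1 - 8*y)/2


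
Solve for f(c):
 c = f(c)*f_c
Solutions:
 f(c) = -sqrt(C1 + c^2)
 f(c) = sqrt(C1 + c^2)


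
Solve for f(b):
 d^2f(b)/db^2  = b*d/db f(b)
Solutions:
 f(b) = C1 + C2*erfi(sqrt(2)*b/2)


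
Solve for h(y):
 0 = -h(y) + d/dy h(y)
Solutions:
 h(y) = C1*exp(y)


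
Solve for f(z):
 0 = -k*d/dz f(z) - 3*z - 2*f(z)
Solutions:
 f(z) = C1*exp(-2*z/k) + 3*k/4 - 3*z/2


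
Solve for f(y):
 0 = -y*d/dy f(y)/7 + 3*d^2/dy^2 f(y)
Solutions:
 f(y) = C1 + C2*erfi(sqrt(42)*y/42)


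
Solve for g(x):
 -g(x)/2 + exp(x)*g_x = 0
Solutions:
 g(x) = C1*exp(-exp(-x)/2)


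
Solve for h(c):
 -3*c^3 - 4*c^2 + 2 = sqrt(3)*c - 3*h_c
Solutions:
 h(c) = C1 + c^4/4 + 4*c^3/9 + sqrt(3)*c^2/6 - 2*c/3


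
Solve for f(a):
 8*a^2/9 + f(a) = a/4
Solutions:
 f(a) = a*(9 - 32*a)/36


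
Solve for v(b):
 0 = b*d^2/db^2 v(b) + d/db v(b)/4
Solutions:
 v(b) = C1 + C2*b^(3/4)


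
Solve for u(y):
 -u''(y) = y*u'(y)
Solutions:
 u(y) = C1 + C2*erf(sqrt(2)*y/2)


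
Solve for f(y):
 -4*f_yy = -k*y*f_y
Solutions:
 f(y) = Piecewise((-sqrt(2)*sqrt(pi)*C1*erf(sqrt(2)*y*sqrt(-k)/4)/sqrt(-k) - C2, (k > 0) | (k < 0)), (-C1*y - C2, True))


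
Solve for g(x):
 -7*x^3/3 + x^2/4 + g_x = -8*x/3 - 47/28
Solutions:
 g(x) = C1 + 7*x^4/12 - x^3/12 - 4*x^2/3 - 47*x/28


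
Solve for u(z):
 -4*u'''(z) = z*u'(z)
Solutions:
 u(z) = C1 + Integral(C2*airyai(-2^(1/3)*z/2) + C3*airybi(-2^(1/3)*z/2), z)


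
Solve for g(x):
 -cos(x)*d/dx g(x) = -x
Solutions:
 g(x) = C1 + Integral(x/cos(x), x)


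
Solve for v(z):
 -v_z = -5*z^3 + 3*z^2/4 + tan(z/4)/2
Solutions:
 v(z) = C1 + 5*z^4/4 - z^3/4 + 2*log(cos(z/4))


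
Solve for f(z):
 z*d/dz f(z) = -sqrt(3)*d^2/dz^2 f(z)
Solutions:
 f(z) = C1 + C2*erf(sqrt(2)*3^(3/4)*z/6)


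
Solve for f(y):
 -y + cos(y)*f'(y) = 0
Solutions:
 f(y) = C1 + Integral(y/cos(y), y)


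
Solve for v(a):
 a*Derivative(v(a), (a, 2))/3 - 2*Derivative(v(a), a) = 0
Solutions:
 v(a) = C1 + C2*a^7


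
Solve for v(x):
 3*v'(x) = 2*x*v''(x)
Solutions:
 v(x) = C1 + C2*x^(5/2)


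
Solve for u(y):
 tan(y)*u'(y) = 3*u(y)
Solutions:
 u(y) = C1*sin(y)^3


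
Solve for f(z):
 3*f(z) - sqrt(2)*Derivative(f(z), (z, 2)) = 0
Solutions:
 f(z) = C1*exp(-2^(3/4)*sqrt(3)*z/2) + C2*exp(2^(3/4)*sqrt(3)*z/2)


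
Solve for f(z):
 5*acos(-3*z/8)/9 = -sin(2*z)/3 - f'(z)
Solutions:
 f(z) = C1 - 5*z*acos(-3*z/8)/9 - 5*sqrt(64 - 9*z^2)/27 + cos(2*z)/6


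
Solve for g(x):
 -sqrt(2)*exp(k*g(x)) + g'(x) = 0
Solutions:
 g(x) = Piecewise((log(-1/(C1*k + sqrt(2)*k*x))/k, Ne(k, 0)), (nan, True))
 g(x) = Piecewise((C1 + sqrt(2)*x, Eq(k, 0)), (nan, True))


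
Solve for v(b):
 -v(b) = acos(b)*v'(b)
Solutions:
 v(b) = C1*exp(-Integral(1/acos(b), b))


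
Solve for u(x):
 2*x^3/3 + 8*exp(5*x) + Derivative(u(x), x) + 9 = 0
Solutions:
 u(x) = C1 - x^4/6 - 9*x - 8*exp(5*x)/5


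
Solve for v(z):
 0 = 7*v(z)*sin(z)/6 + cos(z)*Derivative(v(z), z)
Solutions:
 v(z) = C1*cos(z)^(7/6)


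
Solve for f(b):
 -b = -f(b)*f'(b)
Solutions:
 f(b) = -sqrt(C1 + b^2)
 f(b) = sqrt(C1 + b^2)


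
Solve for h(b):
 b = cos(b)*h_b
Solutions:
 h(b) = C1 + Integral(b/cos(b), b)


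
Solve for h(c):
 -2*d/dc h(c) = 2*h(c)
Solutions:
 h(c) = C1*exp(-c)


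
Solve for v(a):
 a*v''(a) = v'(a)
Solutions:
 v(a) = C1 + C2*a^2


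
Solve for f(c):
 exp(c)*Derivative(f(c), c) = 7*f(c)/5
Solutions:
 f(c) = C1*exp(-7*exp(-c)/5)


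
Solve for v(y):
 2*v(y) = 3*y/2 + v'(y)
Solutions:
 v(y) = C1*exp(2*y) + 3*y/4 + 3/8


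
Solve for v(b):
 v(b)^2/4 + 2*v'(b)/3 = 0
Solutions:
 v(b) = 8/(C1 + 3*b)


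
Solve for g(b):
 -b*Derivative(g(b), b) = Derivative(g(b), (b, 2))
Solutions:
 g(b) = C1 + C2*erf(sqrt(2)*b/2)


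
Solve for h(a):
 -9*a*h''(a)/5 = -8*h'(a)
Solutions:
 h(a) = C1 + C2*a^(49/9)


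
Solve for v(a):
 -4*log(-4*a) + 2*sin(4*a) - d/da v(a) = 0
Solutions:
 v(a) = C1 - 4*a*log(-a) - 8*a*log(2) + 4*a - cos(4*a)/2


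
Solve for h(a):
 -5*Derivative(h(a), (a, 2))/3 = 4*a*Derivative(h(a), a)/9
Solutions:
 h(a) = C1 + C2*erf(sqrt(30)*a/15)


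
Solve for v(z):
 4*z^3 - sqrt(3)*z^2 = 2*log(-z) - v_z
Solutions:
 v(z) = C1 - z^4 + sqrt(3)*z^3/3 + 2*z*log(-z) - 2*z


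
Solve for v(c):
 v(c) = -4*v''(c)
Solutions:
 v(c) = C1*sin(c/2) + C2*cos(c/2)


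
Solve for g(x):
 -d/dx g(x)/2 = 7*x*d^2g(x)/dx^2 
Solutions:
 g(x) = C1 + C2*x^(13/14)


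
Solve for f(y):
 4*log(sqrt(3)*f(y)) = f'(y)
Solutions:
 -Integral(1/(2*log(_y) + log(3)), (_y, f(y)))/2 = C1 - y


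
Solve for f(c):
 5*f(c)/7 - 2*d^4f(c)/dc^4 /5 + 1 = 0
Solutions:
 f(c) = C1*exp(-14^(3/4)*sqrt(5)*c/14) + C2*exp(14^(3/4)*sqrt(5)*c/14) + C3*sin(14^(3/4)*sqrt(5)*c/14) + C4*cos(14^(3/4)*sqrt(5)*c/14) - 7/5


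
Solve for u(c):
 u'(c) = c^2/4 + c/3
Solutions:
 u(c) = C1 + c^3/12 + c^2/6


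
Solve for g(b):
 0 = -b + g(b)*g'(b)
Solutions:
 g(b) = -sqrt(C1 + b^2)
 g(b) = sqrt(C1 + b^2)


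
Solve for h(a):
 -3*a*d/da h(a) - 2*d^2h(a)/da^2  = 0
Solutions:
 h(a) = C1 + C2*erf(sqrt(3)*a/2)


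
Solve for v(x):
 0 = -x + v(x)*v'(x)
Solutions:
 v(x) = -sqrt(C1 + x^2)
 v(x) = sqrt(C1 + x^2)


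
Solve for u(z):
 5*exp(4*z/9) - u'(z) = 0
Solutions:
 u(z) = C1 + 45*exp(4*z/9)/4


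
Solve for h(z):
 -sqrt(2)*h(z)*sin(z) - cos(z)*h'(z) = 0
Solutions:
 h(z) = C1*cos(z)^(sqrt(2))


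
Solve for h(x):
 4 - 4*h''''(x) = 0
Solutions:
 h(x) = C1 + C2*x + C3*x^2 + C4*x^3 + x^4/24


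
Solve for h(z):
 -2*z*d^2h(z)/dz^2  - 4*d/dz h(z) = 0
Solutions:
 h(z) = C1 + C2/z


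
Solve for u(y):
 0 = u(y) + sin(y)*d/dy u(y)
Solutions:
 u(y) = C1*sqrt(cos(y) + 1)/sqrt(cos(y) - 1)


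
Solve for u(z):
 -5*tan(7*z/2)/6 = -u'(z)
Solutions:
 u(z) = C1 - 5*log(cos(7*z/2))/21


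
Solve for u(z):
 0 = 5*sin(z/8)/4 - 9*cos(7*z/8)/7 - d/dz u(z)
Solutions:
 u(z) = C1 - 72*sin(7*z/8)/49 - 10*cos(z/8)


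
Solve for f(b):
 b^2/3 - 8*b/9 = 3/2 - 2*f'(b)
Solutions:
 f(b) = C1 - b^3/18 + 2*b^2/9 + 3*b/4


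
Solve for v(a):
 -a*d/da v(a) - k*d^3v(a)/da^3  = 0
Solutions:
 v(a) = C1 + Integral(C2*airyai(a*(-1/k)^(1/3)) + C3*airybi(a*(-1/k)^(1/3)), a)


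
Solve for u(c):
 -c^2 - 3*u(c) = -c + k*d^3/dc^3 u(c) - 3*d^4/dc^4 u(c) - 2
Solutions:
 u(c) = C1*exp(c*(k - sqrt(k^2 + 6*12^(1/3)*(-k^2 + sqrt(k^4 + 768))^(1/3) - 48*18^(1/3)/(-k^2 + sqrt(k^4 + 768))^(1/3)) - sqrt(2)*sqrt(-k^3/sqrt(k^2 + 6*12^(1/3)*(-k^2 + sqrt(k^4 + 768))^(1/3) - 48*18^(1/3)/(-k^2 + sqrt(k^4 + 768))^(1/3)) + k^2 - 3*12^(1/3)*(-k^2 + sqrt(k^4 + 768))^(1/3) + 24*18^(1/3)/(-k^2 + sqrt(k^4 + 768))^(1/3)))/12) + C2*exp(c*(k - sqrt(k^2 + 6*12^(1/3)*(-k^2 + sqrt(k^4 + 768))^(1/3) - 48*18^(1/3)/(-k^2 + sqrt(k^4 + 768))^(1/3)) + sqrt(2)*sqrt(-k^3/sqrt(k^2 + 6*12^(1/3)*(-k^2 + sqrt(k^4 + 768))^(1/3) - 48*18^(1/3)/(-k^2 + sqrt(k^4 + 768))^(1/3)) + k^2 - 3*12^(1/3)*(-k^2 + sqrt(k^4 + 768))^(1/3) + 24*18^(1/3)/(-k^2 + sqrt(k^4 + 768))^(1/3)))/12) + C3*exp(c*(k + sqrt(k^2 + 6*12^(1/3)*(-k^2 + sqrt(k^4 + 768))^(1/3) - 48*18^(1/3)/(-k^2 + sqrt(k^4 + 768))^(1/3)) - sqrt(2)*sqrt(k^3/sqrt(k^2 + 6*12^(1/3)*(-k^2 + sqrt(k^4 + 768))^(1/3) - 48*18^(1/3)/(-k^2 + sqrt(k^4 + 768))^(1/3)) + k^2 - 3*12^(1/3)*(-k^2 + sqrt(k^4 + 768))^(1/3) + 24*18^(1/3)/(-k^2 + sqrt(k^4 + 768))^(1/3)))/12) + C4*exp(c*(k + sqrt(k^2 + 6*12^(1/3)*(-k^2 + sqrt(k^4 + 768))^(1/3) - 48*18^(1/3)/(-k^2 + sqrt(k^4 + 768))^(1/3)) + sqrt(2)*sqrt(k^3/sqrt(k^2 + 6*12^(1/3)*(-k^2 + sqrt(k^4 + 768))^(1/3) - 48*18^(1/3)/(-k^2 + sqrt(k^4 + 768))^(1/3)) + k^2 - 3*12^(1/3)*(-k^2 + sqrt(k^4 + 768))^(1/3) + 24*18^(1/3)/(-k^2 + sqrt(k^4 + 768))^(1/3)))/12) - c^2/3 + c/3 + 2/3


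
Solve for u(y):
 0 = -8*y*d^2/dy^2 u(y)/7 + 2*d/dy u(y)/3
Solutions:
 u(y) = C1 + C2*y^(19/12)


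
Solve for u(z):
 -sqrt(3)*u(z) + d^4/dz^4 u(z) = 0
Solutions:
 u(z) = C1*exp(-3^(1/8)*z) + C2*exp(3^(1/8)*z) + C3*sin(3^(1/8)*z) + C4*cos(3^(1/8)*z)


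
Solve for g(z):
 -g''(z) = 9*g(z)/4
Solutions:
 g(z) = C1*sin(3*z/2) + C2*cos(3*z/2)


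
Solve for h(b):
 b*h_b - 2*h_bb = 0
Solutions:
 h(b) = C1 + C2*erfi(b/2)


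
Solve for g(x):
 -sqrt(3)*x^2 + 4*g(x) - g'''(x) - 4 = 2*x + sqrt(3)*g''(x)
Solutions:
 g(x) = C1*exp(-x*((-sqrt(3)/9 + sqrt(-3 + (-18 + sqrt(3))^2)/9 + 2)^(-1/3) + 2*sqrt(3) + 3*(-sqrt(3)/9 + sqrt(-3 + (-18 + sqrt(3))^2)/9 + 2)^(1/3))/6)*sin(sqrt(3)*x*(-3*(-sqrt(3)/9 + sqrt(3)*sqrt(-4 + 27*(-4 + 2*sqrt(3)/9)^2)/18 + 2)^(1/3) + (-sqrt(3)/9 + sqrt(3)*sqrt(-4 + 27*(-4 + 2*sqrt(3)/9)^2)/18 + 2)^(-1/3))/6) + C2*exp(-x*((-sqrt(3)/9 + sqrt(-3 + (-18 + sqrt(3))^2)/9 + 2)^(-1/3) + 2*sqrt(3) + 3*(-sqrt(3)/9 + sqrt(-3 + (-18 + sqrt(3))^2)/9 + 2)^(1/3))/6)*cos(sqrt(3)*x*(-3*(-sqrt(3)/9 + sqrt(3)*sqrt(-4 + 27*(-4 + 2*sqrt(3)/9)^2)/18 + 2)^(1/3) + (-sqrt(3)/9 + sqrt(3)*sqrt(-4 + 27*(-4 + 2*sqrt(3)/9)^2)/18 + 2)^(-1/3))/6) + C3*exp(x*(-sqrt(3)/3 + 1/(3*(-sqrt(3)/9 + sqrt(-3 + (-18 + sqrt(3))^2)/9 + 2)^(1/3)) + (-sqrt(3)/9 + sqrt(-3 + (-18 + sqrt(3))^2)/9 + 2)^(1/3))) + sqrt(3)*x^2/4 + x/2 + 11/8


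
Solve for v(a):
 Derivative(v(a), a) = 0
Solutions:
 v(a) = C1


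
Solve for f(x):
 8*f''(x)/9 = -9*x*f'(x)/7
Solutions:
 f(x) = C1 + C2*erf(9*sqrt(7)*x/28)


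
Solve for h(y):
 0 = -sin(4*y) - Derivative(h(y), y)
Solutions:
 h(y) = C1 + cos(4*y)/4


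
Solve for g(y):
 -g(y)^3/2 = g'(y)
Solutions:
 g(y) = -sqrt(-1/(C1 - y))
 g(y) = sqrt(-1/(C1 - y))


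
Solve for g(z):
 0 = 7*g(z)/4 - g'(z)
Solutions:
 g(z) = C1*exp(7*z/4)


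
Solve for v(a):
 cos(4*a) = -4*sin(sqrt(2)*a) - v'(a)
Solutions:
 v(a) = C1 - sin(4*a)/4 + 2*sqrt(2)*cos(sqrt(2)*a)


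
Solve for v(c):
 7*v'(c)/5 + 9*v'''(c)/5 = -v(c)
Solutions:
 v(c) = C1*exp(c*(-14*18^(1/3)/(135 + sqrt(22341))^(1/3) + 12^(1/3)*(135 + sqrt(22341))^(1/3))/36)*sin(2^(1/3)*3^(1/6)*c*(42/(135 + sqrt(22341))^(1/3) + 2^(1/3)*3^(2/3)*(135 + sqrt(22341))^(1/3))/36) + C2*exp(c*(-14*18^(1/3)/(135 + sqrt(22341))^(1/3) + 12^(1/3)*(135 + sqrt(22341))^(1/3))/36)*cos(2^(1/3)*3^(1/6)*c*(42/(135 + sqrt(22341))^(1/3) + 2^(1/3)*3^(2/3)*(135 + sqrt(22341))^(1/3))/36) + C3*exp(-c*(-14*18^(1/3)/(135 + sqrt(22341))^(1/3) + 12^(1/3)*(135 + sqrt(22341))^(1/3))/18)


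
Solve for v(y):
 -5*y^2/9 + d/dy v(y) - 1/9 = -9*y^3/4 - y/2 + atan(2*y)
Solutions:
 v(y) = C1 - 9*y^4/16 + 5*y^3/27 - y^2/4 + y*atan(2*y) + y/9 - log(4*y^2 + 1)/4


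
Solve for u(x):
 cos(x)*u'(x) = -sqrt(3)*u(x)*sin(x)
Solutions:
 u(x) = C1*cos(x)^(sqrt(3))


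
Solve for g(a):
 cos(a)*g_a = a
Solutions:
 g(a) = C1 + Integral(a/cos(a), a)


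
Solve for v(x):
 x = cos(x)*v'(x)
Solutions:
 v(x) = C1 + Integral(x/cos(x), x)


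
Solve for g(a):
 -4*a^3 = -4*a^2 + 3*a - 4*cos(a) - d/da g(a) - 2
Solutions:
 g(a) = C1 + a^4 - 4*a^3/3 + 3*a^2/2 - 2*a - 4*sin(a)


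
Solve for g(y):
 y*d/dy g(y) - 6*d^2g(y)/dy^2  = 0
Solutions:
 g(y) = C1 + C2*erfi(sqrt(3)*y/6)


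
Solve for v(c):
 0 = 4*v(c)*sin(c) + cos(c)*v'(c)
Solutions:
 v(c) = C1*cos(c)^4


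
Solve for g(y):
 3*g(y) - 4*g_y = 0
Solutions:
 g(y) = C1*exp(3*y/4)


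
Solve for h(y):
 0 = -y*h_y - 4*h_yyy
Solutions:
 h(y) = C1 + Integral(C2*airyai(-2^(1/3)*y/2) + C3*airybi(-2^(1/3)*y/2), y)


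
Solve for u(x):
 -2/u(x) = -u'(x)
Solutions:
 u(x) = -sqrt(C1 + 4*x)
 u(x) = sqrt(C1 + 4*x)


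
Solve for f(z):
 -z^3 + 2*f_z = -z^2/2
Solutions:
 f(z) = C1 + z^4/8 - z^3/12


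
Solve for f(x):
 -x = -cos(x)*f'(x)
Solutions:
 f(x) = C1 + Integral(x/cos(x), x)


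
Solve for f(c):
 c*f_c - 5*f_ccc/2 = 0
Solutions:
 f(c) = C1 + Integral(C2*airyai(2^(1/3)*5^(2/3)*c/5) + C3*airybi(2^(1/3)*5^(2/3)*c/5), c)


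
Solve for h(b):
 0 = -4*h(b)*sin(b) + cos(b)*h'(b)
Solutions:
 h(b) = C1/cos(b)^4


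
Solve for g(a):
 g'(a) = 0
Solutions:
 g(a) = C1


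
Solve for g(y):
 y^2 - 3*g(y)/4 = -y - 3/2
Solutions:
 g(y) = 4*y^2/3 + 4*y/3 + 2


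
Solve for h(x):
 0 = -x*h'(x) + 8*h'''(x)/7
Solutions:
 h(x) = C1 + Integral(C2*airyai(7^(1/3)*x/2) + C3*airybi(7^(1/3)*x/2), x)


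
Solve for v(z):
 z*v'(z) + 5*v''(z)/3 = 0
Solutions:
 v(z) = C1 + C2*erf(sqrt(30)*z/10)


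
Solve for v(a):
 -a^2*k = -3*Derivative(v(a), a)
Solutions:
 v(a) = C1 + a^3*k/9


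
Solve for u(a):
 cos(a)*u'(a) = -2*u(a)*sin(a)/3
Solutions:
 u(a) = C1*cos(a)^(2/3)


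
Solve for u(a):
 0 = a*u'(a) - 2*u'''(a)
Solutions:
 u(a) = C1 + Integral(C2*airyai(2^(2/3)*a/2) + C3*airybi(2^(2/3)*a/2), a)


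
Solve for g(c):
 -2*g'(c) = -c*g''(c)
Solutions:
 g(c) = C1 + C2*c^3


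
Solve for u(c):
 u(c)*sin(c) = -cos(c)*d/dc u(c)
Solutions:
 u(c) = C1*cos(c)


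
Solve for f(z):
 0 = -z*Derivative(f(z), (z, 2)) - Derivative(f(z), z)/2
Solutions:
 f(z) = C1 + C2*sqrt(z)


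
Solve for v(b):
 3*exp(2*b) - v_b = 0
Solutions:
 v(b) = C1 + 3*exp(2*b)/2


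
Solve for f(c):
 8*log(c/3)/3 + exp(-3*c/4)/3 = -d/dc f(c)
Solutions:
 f(c) = C1 - 8*c*log(c)/3 + 8*c*(1 + log(3))/3 + 4*exp(-3*c/4)/9


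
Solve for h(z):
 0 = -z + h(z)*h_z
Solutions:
 h(z) = -sqrt(C1 + z^2)
 h(z) = sqrt(C1 + z^2)


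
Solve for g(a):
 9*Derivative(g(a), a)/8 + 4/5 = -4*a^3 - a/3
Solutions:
 g(a) = C1 - 8*a^4/9 - 4*a^2/27 - 32*a/45


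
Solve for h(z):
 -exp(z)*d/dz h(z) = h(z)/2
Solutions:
 h(z) = C1*exp(exp(-z)/2)


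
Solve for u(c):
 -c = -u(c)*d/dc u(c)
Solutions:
 u(c) = -sqrt(C1 + c^2)
 u(c) = sqrt(C1 + c^2)


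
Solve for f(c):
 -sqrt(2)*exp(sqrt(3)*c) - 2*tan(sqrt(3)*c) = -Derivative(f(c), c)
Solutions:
 f(c) = C1 + sqrt(6)*exp(sqrt(3)*c)/3 - 2*sqrt(3)*log(cos(sqrt(3)*c))/3
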